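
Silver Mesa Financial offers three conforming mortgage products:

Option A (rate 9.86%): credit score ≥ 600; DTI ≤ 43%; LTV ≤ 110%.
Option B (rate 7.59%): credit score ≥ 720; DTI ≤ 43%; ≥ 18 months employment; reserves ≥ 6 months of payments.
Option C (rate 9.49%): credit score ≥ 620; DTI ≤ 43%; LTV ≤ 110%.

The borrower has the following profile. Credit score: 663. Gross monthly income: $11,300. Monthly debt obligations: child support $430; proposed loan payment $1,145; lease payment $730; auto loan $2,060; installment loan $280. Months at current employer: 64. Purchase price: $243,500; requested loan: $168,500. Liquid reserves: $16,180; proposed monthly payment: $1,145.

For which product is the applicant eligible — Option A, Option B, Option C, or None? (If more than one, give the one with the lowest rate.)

Total debts = (430 + 1,145 + 730 + 2,060 + 280) = 4,645; DTI = 4,645/11,300 = 41.1%.
LTV = 168,500/243,500 = 69.2%.
Reserves = 16,180/1,145 = 14.1 months.
Option A: score 663 ≥ 600; DTI 41.1% ≤ 43%; LTV 69.2% ≤ 110% → qualifies.
Option B: score 663 < 720; DTI 41.1% ≤ 43%; employment 64 ≥ 18 mo; reserves 14.1 ≥ 6 mo → does not qualify.
Option C: score 663 ≥ 620; DTI 41.1% ≤ 43%; LTV 69.2% ≤ 110% → qualifies.
Qualifying: Option A, Option C. Lowest rate is 9.49% → Option C.

Option C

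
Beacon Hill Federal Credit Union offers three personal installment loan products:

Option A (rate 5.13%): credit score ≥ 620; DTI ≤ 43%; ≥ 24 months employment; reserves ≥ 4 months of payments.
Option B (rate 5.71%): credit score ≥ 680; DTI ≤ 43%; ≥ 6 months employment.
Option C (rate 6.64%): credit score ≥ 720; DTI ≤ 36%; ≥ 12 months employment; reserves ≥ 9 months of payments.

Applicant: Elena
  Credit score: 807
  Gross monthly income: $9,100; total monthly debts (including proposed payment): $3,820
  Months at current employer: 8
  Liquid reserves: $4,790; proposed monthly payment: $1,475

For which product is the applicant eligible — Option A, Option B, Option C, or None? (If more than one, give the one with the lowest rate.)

Option B

DTI = 3,820/9,100 = 42%.
Reserves = 4,790/1,475 = 3.2 months.
Option A: score 807 ≥ 620; DTI 42% ≤ 43%; employment 8 < 24 mo; reserves 3.2 < 4 mo → does not qualify.
Option B: score 807 ≥ 680; DTI 42% ≤ 43%; employment 8 ≥ 6 mo → qualifies.
Option C: score 807 ≥ 720; DTI 42% > 36%; employment 8 < 12 mo; reserves 3.2 < 9 mo → does not qualify.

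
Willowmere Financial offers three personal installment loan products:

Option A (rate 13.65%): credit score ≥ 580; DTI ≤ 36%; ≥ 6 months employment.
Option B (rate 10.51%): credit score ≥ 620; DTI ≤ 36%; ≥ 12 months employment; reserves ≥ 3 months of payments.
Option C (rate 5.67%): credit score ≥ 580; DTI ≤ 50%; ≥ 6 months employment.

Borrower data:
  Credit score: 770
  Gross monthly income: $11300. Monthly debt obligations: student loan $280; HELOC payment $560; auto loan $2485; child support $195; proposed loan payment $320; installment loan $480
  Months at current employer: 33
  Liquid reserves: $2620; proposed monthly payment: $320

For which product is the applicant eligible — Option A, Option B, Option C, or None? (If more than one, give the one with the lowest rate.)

Total debts = (280 + 560 + 2,485 + 195 + 320 + 480) = 4,320; DTI = 4,320/11,300 = 38.2%.
Reserves = 2,620/320 = 8.2 months.
Option A: score 770 ≥ 580; DTI 38.2% > 36%; employment 33 ≥ 6 mo → does not qualify.
Option B: score 770 ≥ 620; DTI 38.2% > 36%; employment 33 ≥ 12 mo; reserves 8.2 ≥ 3 mo → does not qualify.
Option C: score 770 ≥ 580; DTI 38.2% ≤ 50%; employment 33 ≥ 6 mo → qualifies.

Option C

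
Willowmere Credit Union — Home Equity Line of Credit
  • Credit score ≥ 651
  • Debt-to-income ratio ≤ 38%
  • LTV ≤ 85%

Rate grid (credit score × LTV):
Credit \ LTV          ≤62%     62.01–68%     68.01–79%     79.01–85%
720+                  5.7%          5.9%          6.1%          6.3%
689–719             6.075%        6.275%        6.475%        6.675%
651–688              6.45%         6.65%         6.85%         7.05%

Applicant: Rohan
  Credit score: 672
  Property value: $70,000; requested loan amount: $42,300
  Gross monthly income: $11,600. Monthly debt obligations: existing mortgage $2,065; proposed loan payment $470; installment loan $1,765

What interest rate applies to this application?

6.45%

Credit score 672 ≥ 651; Total monthly debts = (2,065 + 470 + 1,765) = 4,300. DTI: 4,300 ÷ 11,600 = 37.1%, within the 38% cap
LTV: 42,300 ÷ 70,000 = 60.4%, within 85% cap
Row: 672 falls in 651–688. Column: 60.4% falls in ≤62%. Rate = 6.45%.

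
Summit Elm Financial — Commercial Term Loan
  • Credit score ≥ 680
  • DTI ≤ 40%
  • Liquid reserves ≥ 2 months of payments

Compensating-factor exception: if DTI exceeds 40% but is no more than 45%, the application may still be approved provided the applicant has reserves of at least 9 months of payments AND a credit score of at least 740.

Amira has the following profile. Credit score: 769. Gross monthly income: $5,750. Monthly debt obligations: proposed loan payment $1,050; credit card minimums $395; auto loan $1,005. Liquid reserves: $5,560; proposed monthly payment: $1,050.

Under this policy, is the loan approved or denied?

Credit score 769 ≥ 680 (meets base)
Total debts = (1,050 + 395 + 1,005) = 2,450. DTI = 2,450/5,750 = 42.6% > 40% — standard DTI limit exceeded.
Liquid reserves cover 5,560/1,050 = 5.3 months — ≥ 2 required
42.6% falls in the override range (40%–45%), so the compensating-factor test applies.
Reserves 5.3 < 9 months; credit score 769 ≥ 740.
Compensating-factor requirement not fully met.

Denied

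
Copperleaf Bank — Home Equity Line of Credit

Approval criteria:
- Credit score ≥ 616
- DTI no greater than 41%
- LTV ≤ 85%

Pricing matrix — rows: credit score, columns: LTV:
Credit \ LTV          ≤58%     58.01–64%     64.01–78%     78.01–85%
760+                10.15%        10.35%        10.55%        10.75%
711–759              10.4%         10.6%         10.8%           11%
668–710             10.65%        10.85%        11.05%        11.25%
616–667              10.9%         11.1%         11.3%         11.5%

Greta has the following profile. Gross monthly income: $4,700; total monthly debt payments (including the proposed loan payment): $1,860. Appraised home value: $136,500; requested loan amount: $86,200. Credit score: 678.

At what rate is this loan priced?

Credit score 678 ≥ 616; Debt-to-income = 1,860/4,700 = 39.6% — meets 41% limit
LTV: 86,200 ÷ 136,500 = 63.2%, within 85% cap
Row: 678 falls in 668–710. Column: 63.2% falls in 58.01–64%. Rate = 10.85%.

10.85%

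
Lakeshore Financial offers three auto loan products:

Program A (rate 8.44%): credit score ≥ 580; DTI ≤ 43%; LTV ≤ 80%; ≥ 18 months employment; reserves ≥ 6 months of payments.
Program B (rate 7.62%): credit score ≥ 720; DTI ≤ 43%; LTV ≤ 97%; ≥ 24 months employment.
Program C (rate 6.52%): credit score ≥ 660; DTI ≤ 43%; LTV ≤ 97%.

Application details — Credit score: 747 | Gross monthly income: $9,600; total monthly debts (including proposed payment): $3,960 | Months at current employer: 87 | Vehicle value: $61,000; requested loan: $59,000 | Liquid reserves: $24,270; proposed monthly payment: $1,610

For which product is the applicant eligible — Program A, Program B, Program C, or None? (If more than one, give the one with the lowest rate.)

DTI = 3,960/9,600 = 41.2%.
LTV = 59,000/61,000 = 96.7%.
Reserves = 24,270/1,610 = 15.1 months.
Program A: score 747 ≥ 580; DTI 41.2% ≤ 43%; LTV 96.7% > 80%; employment 87 ≥ 18 mo; reserves 15.1 ≥ 6 mo → does not qualify.
Program B: score 747 ≥ 720; DTI 41.2% ≤ 43%; LTV 96.7% ≤ 97%; employment 87 ≥ 24 mo → qualifies.
Program C: score 747 ≥ 660; DTI 41.2% ≤ 43%; LTV 96.7% ≤ 97% → qualifies.
Qualifying: Program B, Program C. Lowest rate is 6.52% → Program C.

Program C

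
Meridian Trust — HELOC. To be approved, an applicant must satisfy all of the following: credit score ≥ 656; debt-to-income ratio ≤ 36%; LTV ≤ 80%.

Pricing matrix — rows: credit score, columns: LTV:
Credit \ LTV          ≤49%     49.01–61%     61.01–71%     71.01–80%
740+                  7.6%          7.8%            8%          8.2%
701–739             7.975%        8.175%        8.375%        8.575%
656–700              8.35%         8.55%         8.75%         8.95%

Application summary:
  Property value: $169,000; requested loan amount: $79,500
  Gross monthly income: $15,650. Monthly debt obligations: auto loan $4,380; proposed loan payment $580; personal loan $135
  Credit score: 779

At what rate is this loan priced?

7.6%

Credit score 779 ≥ 656; Total monthly debts = (4,380 + 580 + 135) = 5,095. DTI = 5,095/15,650 = 32.6% ≤ 36%
LTV: 79,500 ÷ 169,000 = 47%, within 80% cap
Row: 779 falls in 740+. Column: 47% falls in ≤49%. Rate = 7.6%.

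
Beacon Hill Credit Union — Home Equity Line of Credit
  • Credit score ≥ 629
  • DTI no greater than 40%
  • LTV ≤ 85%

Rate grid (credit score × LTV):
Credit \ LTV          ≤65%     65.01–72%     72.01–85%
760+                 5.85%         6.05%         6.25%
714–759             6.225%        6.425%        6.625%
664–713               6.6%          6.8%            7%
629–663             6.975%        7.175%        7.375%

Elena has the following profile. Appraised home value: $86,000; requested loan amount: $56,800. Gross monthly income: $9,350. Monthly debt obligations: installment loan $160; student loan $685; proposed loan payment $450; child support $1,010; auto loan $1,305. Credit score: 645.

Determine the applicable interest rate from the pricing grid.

Credit score 645 ≥ 629; Total monthly debts = (160 + 685 + 450 + 1,010 + 1,305) = 3,610. DTI: 3,610 ÷ 9,350 = 38.6%, within the 40% cap
LTV = 56,800/86,000 = 66% ≤ 85%
Credit 645 → row 629–663; LTV 66% → column 65.01–72%. Grid cell → 7.175%.

7.175%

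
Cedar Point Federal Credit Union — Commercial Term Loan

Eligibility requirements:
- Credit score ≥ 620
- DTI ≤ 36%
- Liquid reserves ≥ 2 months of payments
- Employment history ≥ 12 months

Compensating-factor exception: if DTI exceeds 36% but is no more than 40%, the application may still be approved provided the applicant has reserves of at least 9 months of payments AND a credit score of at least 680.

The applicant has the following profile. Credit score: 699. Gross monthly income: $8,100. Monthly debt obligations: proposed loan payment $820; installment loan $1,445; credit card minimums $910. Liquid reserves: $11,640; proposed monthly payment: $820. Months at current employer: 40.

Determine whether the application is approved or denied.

Approved

Credit score 699 ≥ 620 (meets base)
Total debts = (820 + 1,445 + 910) = 3,175. DTI = 3,175/8,100 = 39.2% > 36% — standard DTI limit exceeded.
Reserves: 11,640 ÷ 820 = 14.2 months (meets 2-month minimum)
Employment 40 ≥ 12 months
39.2% falls in the override range (36%–40%), so the compensating-factor test applies.
Override check — reserves: 14.2 mo (ok); score: 699 (ok).
Both override conditions satisfied; DTI exception granted.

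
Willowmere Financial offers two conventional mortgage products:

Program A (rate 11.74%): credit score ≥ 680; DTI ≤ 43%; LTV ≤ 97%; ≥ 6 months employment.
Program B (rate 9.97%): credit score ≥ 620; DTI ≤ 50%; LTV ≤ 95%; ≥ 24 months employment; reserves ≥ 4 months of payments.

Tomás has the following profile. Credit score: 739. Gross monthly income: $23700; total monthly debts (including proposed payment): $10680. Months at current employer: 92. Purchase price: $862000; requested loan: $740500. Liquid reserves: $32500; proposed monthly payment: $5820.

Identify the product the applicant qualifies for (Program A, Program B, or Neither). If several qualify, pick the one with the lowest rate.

DTI = 10,680/23,700 = 45.1%.
LTV = 740,500/862,000 = 85.9%.
Reserves = 32,500/5,820 = 5.6 months.
Program A: score 739 ≥ 680; DTI 45.1% > 43%; LTV 85.9% ≤ 97%; employment 92 ≥ 6 mo → does not qualify.
Program B: score 739 ≥ 620; DTI 45.1% ≤ 50%; LTV 85.9% ≤ 95%; employment 92 ≥ 24 mo; reserves 5.6 ≥ 4 mo → qualifies.

Program B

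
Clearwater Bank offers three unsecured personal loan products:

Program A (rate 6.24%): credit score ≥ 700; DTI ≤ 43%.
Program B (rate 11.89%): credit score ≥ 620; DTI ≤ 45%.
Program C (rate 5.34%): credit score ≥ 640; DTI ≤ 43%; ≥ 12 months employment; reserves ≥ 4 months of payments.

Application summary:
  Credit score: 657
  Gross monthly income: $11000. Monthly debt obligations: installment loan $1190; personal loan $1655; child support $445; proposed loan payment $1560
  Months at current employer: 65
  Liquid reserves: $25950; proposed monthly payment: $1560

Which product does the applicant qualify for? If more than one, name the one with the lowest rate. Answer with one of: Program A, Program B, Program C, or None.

Total debts = (1,190 + 1,655 + 445 + 1,560) = 4,850; DTI = 4,850/11,000 = 44.1%.
Reserves = 25,950/1,560 = 16.6 months.
Program A: score 657 < 700; DTI 44.1% > 43% → does not qualify.
Program B: score 657 ≥ 620; DTI 44.1% ≤ 45% → qualifies.
Program C: score 657 ≥ 640; DTI 44.1% > 43%; employment 65 ≥ 12 mo; reserves 16.6 ≥ 4 mo → does not qualify.

Program B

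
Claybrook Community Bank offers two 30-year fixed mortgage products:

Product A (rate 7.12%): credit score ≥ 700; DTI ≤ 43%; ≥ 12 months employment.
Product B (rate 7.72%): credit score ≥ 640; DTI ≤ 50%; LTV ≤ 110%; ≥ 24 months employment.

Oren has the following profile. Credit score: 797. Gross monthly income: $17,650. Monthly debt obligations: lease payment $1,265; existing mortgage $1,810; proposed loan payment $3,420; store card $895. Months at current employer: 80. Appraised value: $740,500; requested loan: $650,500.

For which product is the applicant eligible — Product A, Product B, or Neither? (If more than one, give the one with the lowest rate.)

Product A

Total debts = (1,265 + 1,810 + 3,420 + 895) = 7,390; DTI = 7,390/17,650 = 41.9%.
LTV = 650,500/740,500 = 87.8%.
Product A: score 797 ≥ 700; DTI 41.9% ≤ 43%; employment 80 ≥ 12 mo → qualifies.
Product B: score 797 ≥ 640; DTI 41.9% ≤ 50%; LTV 87.8% ≤ 110%; employment 80 ≥ 24 mo → qualifies.
Qualifying: Product A, Product B. Lowest rate is 7.12% → Product A.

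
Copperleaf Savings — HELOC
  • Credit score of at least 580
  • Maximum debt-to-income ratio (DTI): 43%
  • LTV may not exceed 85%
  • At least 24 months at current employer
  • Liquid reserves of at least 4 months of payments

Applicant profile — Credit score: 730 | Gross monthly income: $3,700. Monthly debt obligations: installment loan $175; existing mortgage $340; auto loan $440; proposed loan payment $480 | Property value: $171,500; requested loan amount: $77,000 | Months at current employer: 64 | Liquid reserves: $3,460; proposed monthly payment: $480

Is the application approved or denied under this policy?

Credit score 730 ≥ 580 (meets)
Total monthly debts = (175 + 340 + 440 + 480) = 1,435. DTI = 1,435/3,700 = 38.8% ≤ 43%
LTV: 77,000 ÷ 171,500 = 44.9%, within 85% cap
Employment 64 ≥ 24 months
Liquid reserves cover 3,460/480 = 7.2 months — ≥ 4 required
All criteria satisfied.

Approved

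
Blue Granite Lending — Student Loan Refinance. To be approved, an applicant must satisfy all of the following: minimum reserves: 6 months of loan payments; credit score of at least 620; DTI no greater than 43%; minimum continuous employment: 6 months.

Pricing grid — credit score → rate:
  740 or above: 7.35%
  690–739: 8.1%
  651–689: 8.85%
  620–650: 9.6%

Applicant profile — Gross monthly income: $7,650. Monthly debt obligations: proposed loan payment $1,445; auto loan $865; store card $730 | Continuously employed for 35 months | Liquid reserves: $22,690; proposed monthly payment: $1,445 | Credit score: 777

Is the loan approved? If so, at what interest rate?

Credit score 777 ≥ 620 (meets minimum)
Liquid reserves cover 22,690/1,445 = 15.7 months — ≥ 6 required
Total monthly debts = (1,445 + 865 + 730) = 3,040. Debt-to-income = 3,040/7,650 = 39.7% — meets 43% limit
Employment 35 ≥ 6 months
All requirements met. Score 777 falls in the 740 or above tier → 7.35%.

Approved at 7.35%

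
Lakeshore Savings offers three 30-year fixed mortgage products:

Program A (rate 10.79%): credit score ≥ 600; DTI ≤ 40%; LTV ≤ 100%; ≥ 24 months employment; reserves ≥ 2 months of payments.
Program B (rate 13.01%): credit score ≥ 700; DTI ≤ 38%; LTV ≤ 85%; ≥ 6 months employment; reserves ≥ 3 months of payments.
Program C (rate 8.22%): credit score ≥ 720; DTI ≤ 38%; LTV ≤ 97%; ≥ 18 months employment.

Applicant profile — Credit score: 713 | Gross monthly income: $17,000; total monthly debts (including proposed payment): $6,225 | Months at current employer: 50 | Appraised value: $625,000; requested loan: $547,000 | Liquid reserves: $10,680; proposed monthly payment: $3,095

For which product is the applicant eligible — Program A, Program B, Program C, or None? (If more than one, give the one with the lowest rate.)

DTI = 6,225/17,000 = 36.6%.
LTV = 547,000/625,000 = 87.5%.
Reserves = 10,680/3,095 = 3.5 months.
Program A: score 713 ≥ 600; DTI 36.6% ≤ 40%; LTV 87.5% ≤ 100%; employment 50 ≥ 24 mo; reserves 3.5 ≥ 2 mo → qualifies.
Program B: score 713 ≥ 700; DTI 36.6% ≤ 38%; LTV 87.5% > 85%; employment 50 ≥ 6 mo; reserves 3.5 ≥ 3 mo → does not qualify.
Program C: score 713 < 720; DTI 36.6% ≤ 38%; LTV 87.5% ≤ 97%; employment 50 ≥ 18 mo → does not qualify.

Program A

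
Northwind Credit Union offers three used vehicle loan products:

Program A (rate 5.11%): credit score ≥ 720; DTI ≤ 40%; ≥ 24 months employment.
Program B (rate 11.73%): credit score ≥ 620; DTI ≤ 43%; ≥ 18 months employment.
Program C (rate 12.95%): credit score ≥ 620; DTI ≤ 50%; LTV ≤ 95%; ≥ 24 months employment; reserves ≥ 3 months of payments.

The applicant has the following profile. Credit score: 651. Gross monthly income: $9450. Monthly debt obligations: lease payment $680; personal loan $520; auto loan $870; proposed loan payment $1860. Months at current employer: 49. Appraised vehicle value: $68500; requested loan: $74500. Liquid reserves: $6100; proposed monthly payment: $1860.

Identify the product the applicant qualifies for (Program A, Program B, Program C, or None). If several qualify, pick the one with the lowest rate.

Program B

Total debts = (680 + 520 + 870 + 1,860) = 3,930; DTI = 3,930/9,450 = 41.6%.
LTV = 74,500/68,500 = 108.8%.
Reserves = 6,100/1,860 = 3.3 months.
Program A: score 651 < 720; DTI 41.6% > 40%; employment 49 ≥ 24 mo → does not qualify.
Program B: score 651 ≥ 620; DTI 41.6% ≤ 43%; employment 49 ≥ 18 mo → qualifies.
Program C: score 651 ≥ 620; DTI 41.6% ≤ 50%; LTV 108.8% > 95%; employment 49 ≥ 24 mo; reserves 3.3 ≥ 3 mo → does not qualify.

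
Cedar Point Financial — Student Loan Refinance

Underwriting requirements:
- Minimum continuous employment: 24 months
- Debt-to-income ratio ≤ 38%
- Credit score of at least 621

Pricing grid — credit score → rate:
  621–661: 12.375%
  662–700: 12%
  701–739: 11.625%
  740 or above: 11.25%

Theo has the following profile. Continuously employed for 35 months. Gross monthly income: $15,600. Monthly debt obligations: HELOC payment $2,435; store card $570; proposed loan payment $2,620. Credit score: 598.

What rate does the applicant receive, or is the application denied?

Credit score 598 < 621 (below minimum)
Total monthly debts = (2,435 + 570 + 2,620) = 5,625. Debt-to-income = 5,625/15,600 = 36.1% — meets 38% limit
Employment 35 ≥ 24 months
Not all requirements met → denied.

Denied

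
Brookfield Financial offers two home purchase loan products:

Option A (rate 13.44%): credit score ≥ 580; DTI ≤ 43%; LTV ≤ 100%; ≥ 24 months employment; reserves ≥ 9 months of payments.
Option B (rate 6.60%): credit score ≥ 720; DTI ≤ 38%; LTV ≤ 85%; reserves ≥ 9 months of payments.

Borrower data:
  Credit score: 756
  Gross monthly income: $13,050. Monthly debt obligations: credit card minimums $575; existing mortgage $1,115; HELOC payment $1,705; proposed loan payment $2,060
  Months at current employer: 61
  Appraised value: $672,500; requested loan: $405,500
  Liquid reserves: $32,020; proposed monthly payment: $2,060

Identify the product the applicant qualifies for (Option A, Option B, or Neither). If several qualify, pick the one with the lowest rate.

Total debts = (575 + 1,115 + 1,705 + 2,060) = 5,455; DTI = 5,455/13,050 = 41.8%.
LTV = 405,500/672,500 = 60.3%.
Reserves = 32,020/2,060 = 15.5 months.
Option A: score 756 ≥ 580; DTI 41.8% ≤ 43%; LTV 60.3% ≤ 100%; employment 61 ≥ 24 mo; reserves 15.5 ≥ 9 mo → qualifies.
Option B: score 756 ≥ 720; DTI 41.8% > 38%; LTV 60.3% ≤ 85%; reserves 15.5 ≥ 9 mo → does not qualify.

Option A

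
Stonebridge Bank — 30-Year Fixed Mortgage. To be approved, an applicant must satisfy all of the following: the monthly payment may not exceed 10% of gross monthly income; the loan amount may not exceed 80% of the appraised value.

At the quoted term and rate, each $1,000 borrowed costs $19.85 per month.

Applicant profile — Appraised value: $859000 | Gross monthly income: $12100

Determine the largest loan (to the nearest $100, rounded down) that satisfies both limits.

$60,900

Payment cap: 10% × $12,100 = $1,210/month.
At $19.85 per $1,000, that supports 1,210/19.85 × 1,000 ≈ $60,957 → $60,900.
LTV cap: 80% × $859,000 = $687,200 → $687,200.
Binding constraint: payment-to-income.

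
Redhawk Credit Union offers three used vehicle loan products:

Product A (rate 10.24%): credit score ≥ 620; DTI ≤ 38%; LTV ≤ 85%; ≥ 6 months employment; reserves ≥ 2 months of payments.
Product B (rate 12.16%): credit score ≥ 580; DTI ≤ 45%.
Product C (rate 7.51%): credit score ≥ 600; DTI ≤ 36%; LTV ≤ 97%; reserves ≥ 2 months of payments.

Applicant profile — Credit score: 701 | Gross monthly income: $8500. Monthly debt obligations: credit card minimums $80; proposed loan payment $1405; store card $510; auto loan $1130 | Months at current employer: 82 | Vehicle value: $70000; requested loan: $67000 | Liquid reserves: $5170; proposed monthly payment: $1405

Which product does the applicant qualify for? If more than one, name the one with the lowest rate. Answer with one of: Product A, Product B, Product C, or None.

Total debts = (80 + 1,405 + 510 + 1,130) = 3,125; DTI = 3,125/8,500 = 36.8%.
LTV = 67,000/70,000 = 95.7%.
Reserves = 5,170/1,405 = 3.7 months.
Product A: score 701 ≥ 620; DTI 36.8% ≤ 38%; LTV 95.7% > 85%; employment 82 ≥ 6 mo; reserves 3.7 ≥ 2 mo → does not qualify.
Product B: score 701 ≥ 580; DTI 36.8% ≤ 45% → qualifies.
Product C: score 701 ≥ 600; DTI 36.8% > 36%; LTV 95.7% ≤ 97%; reserves 3.7 ≥ 2 mo → does not qualify.

Product B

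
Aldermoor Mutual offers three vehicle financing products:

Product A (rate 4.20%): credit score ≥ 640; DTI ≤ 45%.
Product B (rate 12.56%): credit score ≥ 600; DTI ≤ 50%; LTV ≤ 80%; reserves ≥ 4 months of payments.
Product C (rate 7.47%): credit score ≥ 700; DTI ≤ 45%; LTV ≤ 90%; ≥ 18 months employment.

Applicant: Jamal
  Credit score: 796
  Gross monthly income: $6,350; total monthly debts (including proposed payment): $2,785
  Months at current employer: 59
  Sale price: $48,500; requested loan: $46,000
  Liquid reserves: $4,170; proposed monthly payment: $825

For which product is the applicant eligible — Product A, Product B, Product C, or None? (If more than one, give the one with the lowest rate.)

DTI = 2,785/6,350 = 43.9%.
LTV = 46,000/48,500 = 94.8%.
Reserves = 4,170/825 = 5.1 months.
Product A: score 796 ≥ 640; DTI 43.9% ≤ 45% → qualifies.
Product B: score 796 ≥ 600; DTI 43.9% ≤ 50%; LTV 94.8% > 80%; reserves 5.1 ≥ 4 mo → does not qualify.
Product C: score 796 ≥ 700; DTI 43.9% ≤ 45%; LTV 94.8% > 90%; employment 59 ≥ 18 mo → does not qualify.

Product A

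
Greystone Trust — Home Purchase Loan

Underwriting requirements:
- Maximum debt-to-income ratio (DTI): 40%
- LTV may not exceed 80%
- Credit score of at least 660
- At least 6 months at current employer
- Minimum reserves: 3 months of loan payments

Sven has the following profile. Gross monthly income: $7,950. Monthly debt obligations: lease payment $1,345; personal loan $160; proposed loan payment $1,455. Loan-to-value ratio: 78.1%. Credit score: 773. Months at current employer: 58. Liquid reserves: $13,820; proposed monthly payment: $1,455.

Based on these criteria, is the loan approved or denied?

Approved

Total monthly debts = (1,345 + 160 + 1,455) = 2,960. Debt-to-income = 2,960/7,950 = 37.2% — meets 40% limit
LTV 78.1% — within 80%
Credit score 773 ≥ 660 (meets)
Employment 58 ≥ 6 months
Reserves = 13,820/1,455 = 9.5 months ≥ 3
All criteria satisfied.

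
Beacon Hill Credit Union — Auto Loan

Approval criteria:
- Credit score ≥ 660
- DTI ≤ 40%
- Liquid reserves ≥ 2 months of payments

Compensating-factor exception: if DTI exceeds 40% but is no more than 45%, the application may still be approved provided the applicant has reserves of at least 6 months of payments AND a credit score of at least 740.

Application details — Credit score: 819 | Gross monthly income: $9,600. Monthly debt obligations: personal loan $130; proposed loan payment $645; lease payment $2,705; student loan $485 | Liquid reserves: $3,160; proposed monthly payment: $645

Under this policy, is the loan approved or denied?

Denied

Credit score 819 ≥ 660 (meets base)
Total debts = (130 + 645 + 2,705 + 485) = 3,965. DTI = 3,965/9,600 = 41.3% > 40% — standard DTI limit exceeded.
Reserves: 3,160 ÷ 645 = 4.9 months (meets 2-month minimum)
DTI 41.3% is within the 40%–45% exception band; checking compensating factors.
Reserves 4.9 < 6 months; credit score 819 ≥ 740.
Override conditions not both satisfied; exception does not apply.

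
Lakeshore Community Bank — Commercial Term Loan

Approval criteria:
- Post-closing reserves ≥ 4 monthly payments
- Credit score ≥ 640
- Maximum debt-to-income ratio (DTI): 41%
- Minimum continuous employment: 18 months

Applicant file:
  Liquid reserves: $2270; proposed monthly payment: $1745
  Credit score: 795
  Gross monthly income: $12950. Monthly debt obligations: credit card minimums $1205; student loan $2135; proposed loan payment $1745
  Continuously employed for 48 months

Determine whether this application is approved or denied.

Denied

Liquid reserves cover 2,270/1,745 = 1.3 months — < 4 required
Credit score 795 ≥ 640 (meets)
Total monthly debts = (1,205 + 2,135 + 1,745) = 5,085. DTI = 5,085/12,950 = 39.3% ≤ 41%
Employment 48 ≥ 18 months
Fails on reserves.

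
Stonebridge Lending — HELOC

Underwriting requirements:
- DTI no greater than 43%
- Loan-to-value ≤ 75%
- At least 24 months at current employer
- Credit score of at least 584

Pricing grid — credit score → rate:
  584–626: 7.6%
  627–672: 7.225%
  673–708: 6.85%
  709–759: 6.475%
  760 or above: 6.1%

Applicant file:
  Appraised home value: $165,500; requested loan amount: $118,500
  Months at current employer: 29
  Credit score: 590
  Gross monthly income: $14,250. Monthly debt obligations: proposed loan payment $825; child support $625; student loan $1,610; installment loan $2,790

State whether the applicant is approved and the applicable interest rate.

Credit score 590 ≥ 584 (meets minimum)
LTV: 118,500 ÷ 165,500 = 71.6%, within 75% cap
Total monthly debts = (825 + 625 + 1,610 + 2,790) = 5,850. DTI: 5,850 ÷ 14,250 = 41.1%, within the 43% cap
Employment 29 ≥ 24 months
All requirements met. Score 590 falls in the 584–626 tier → 7.6%.

Approved at 7.6%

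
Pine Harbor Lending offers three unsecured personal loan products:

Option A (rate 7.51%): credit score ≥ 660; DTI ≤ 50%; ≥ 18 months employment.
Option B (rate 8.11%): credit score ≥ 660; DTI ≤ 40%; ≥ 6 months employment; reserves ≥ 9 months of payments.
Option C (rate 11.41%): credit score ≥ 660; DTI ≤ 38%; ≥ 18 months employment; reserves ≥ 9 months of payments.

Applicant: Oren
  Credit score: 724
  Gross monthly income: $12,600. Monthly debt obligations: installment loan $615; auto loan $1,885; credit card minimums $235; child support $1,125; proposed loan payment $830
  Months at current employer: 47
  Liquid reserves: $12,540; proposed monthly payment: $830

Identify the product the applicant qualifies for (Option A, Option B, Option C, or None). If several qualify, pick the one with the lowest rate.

Option A

Total debts = (615 + 1,885 + 235 + 1,125 + 830) = 4,690; DTI = 4,690/12,600 = 37.2%.
Reserves = 12,540/830 = 15.1 months.
Option A: score 724 ≥ 660; DTI 37.2% ≤ 50%; employment 47 ≥ 18 mo → qualifies.
Option B: score 724 ≥ 660; DTI 37.2% ≤ 40%; employment 47 ≥ 6 mo; reserves 15.1 ≥ 9 mo → qualifies.
Option C: score 724 ≥ 660; DTI 37.2% ≤ 38%; employment 47 ≥ 18 mo; reserves 15.1 ≥ 9 mo → qualifies.
Qualifying: Option A, Option B, Option C. Lowest rate is 7.51% → Option A.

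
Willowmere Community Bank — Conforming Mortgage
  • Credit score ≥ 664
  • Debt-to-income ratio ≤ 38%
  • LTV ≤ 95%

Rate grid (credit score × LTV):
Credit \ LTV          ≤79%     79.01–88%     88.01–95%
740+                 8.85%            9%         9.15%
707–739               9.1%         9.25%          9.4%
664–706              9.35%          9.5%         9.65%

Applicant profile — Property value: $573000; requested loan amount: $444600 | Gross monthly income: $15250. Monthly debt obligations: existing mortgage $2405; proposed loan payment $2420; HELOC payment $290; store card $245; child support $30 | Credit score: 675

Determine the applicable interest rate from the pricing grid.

9.35%

Credit score 675 ≥ 664; Total monthly debts = (2,405 + 2,420 + 290 + 245 + 30) = 5,390. Debt-to-income = 5,390/15,250 = 35.3% — meets 38% limit
LTV: 444,600 ÷ 573,000 = 77.6%, within 95% cap
Score 675 is in the 664–706 band; LTV 77.6% is in the ≤79% band → 9.35%.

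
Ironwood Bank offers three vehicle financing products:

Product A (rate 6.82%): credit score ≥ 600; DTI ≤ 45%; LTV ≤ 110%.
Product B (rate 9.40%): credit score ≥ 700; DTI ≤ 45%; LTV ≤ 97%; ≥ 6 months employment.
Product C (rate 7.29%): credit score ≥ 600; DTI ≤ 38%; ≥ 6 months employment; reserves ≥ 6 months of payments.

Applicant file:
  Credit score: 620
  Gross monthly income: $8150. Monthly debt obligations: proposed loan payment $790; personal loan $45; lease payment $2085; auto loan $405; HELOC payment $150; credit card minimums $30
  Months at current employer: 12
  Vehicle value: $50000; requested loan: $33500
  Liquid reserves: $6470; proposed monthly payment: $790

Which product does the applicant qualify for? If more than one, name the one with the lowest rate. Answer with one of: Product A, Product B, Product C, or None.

Total debts = (790 + 45 + 2,085 + 405 + 150 + 30) = 3,505; DTI = 3,505/8,150 = 43%.
LTV = 33,500/50,000 = 67%.
Reserves = 6,470/790 = 8.2 months.
Product A: score 620 ≥ 600; DTI 43% ≤ 45%; LTV 67% ≤ 110% → qualifies.
Product B: score 620 < 700; DTI 43% ≤ 45%; LTV 67% ≤ 97%; employment 12 ≥ 6 mo → does not qualify.
Product C: score 620 ≥ 600; DTI 43% > 38%; employment 12 ≥ 6 mo; reserves 8.2 ≥ 6 mo → does not qualify.

Product A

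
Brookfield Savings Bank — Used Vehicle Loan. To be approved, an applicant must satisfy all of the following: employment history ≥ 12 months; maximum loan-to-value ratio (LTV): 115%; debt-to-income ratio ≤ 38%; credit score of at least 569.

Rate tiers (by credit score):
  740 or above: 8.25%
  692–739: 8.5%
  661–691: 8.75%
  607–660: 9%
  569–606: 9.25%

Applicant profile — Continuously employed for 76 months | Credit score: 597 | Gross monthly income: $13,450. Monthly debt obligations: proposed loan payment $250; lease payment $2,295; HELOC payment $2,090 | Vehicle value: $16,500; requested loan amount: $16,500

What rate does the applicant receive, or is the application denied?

Credit score 597 ≥ 569 (meets minimum)
Total monthly debts = (250 + 2,295 + 2,090) = 4,635. DTI = 4,635/13,450 = 34.5% ≤ 38%
LTV: 16,500 ÷ 16,500 = 100%, within 115% cap
Employment 76 ≥ 12 months
All requirements met. Score 597 falls in the 569–606 tier → 9.25%.

Approved at 9.25%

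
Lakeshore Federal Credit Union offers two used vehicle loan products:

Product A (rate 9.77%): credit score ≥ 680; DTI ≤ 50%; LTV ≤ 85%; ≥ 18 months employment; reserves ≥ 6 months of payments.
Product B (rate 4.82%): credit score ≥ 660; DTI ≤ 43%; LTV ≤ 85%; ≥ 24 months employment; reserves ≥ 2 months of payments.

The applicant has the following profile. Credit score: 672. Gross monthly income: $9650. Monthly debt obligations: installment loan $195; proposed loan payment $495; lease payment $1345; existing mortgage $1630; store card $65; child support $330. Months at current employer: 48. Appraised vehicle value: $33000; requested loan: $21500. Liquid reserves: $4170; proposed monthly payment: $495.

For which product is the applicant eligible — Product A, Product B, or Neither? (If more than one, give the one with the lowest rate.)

Total debts = (195 + 495 + 1,345 + 1,630 + 65 + 330) = 4,060; DTI = 4,060/9,650 = 42.1%.
LTV = 21,500/33,000 = 65.2%.
Reserves = 4,170/495 = 8.4 months.
Product A: score 672 < 680; DTI 42.1% ≤ 50%; LTV 65.2% ≤ 85%; employment 48 ≥ 18 mo; reserves 8.4 ≥ 6 mo → does not qualify.
Product B: score 672 ≥ 660; DTI 42.1% ≤ 43%; LTV 65.2% ≤ 85%; employment 48 ≥ 24 mo; reserves 8.4 ≥ 2 mo → qualifies.

Product B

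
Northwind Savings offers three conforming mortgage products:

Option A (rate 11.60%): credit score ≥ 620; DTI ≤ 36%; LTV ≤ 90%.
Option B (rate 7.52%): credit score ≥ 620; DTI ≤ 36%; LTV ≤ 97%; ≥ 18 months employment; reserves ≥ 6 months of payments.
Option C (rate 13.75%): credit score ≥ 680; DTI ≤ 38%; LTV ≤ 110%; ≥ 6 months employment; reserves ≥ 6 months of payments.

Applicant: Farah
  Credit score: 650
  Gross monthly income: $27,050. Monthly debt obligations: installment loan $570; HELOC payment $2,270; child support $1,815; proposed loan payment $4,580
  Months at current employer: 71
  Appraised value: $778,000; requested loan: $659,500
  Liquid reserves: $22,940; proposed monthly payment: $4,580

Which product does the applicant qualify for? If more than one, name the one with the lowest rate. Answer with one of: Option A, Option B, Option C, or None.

Option A

Total debts = (570 + 2,270 + 1,815 + 4,580) = 9,235; DTI = 9,235/27,050 = 34.1%.
LTV = 659,500/778,000 = 84.8%.
Reserves = 22,940/4,580 = 5.0 months.
Option A: score 650 ≥ 620; DTI 34.1% ≤ 36%; LTV 84.8% ≤ 90% → qualifies.
Option B: score 650 ≥ 620; DTI 34.1% ≤ 36%; LTV 84.8% ≤ 97%; employment 71 ≥ 18 mo; reserves 5.0 < 6 mo → does not qualify.
Option C: score 650 < 680; DTI 34.1% ≤ 38%; LTV 84.8% ≤ 110%; employment 71 ≥ 6 mo; reserves 5.0 < 6 mo → does not qualify.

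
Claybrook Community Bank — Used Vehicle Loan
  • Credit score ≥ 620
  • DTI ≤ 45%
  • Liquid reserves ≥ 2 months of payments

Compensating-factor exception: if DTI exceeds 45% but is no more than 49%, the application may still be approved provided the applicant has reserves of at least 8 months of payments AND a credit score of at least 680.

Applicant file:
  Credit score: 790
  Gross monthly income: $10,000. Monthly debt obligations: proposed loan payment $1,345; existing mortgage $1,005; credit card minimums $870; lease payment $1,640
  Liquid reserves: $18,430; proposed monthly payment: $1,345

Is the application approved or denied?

Approved

Credit score 790 ≥ 620 (meets base)
Total debts = (1,345 + 1,005 + 870 + 1,640) = 4,860. DTI: 4,860 ÷ 10,000 = 48.6%, over the 45% base limit.
Reserves: 18,430 ÷ 1,345 = 13.7 months (meets 2-month minimum)
DTI 48.6% is within the 45%–49% exception band; checking compensating factors.
Reserves 13.7 ≥ 8 months; credit score 790 ≥ 680.
Both compensating conditions met → exception applies.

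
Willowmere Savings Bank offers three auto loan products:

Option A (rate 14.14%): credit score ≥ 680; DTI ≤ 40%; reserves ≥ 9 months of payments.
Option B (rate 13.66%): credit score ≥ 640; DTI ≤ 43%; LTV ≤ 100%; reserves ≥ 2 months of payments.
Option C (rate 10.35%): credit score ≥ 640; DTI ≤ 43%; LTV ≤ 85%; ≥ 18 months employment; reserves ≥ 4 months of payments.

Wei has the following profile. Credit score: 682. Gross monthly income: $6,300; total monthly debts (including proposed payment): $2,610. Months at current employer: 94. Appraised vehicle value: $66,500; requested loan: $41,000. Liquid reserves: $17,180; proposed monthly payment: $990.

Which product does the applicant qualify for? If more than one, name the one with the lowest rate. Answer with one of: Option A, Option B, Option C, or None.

Option C

DTI = 2,610/6,300 = 41.4%.
LTV = 41,000/66,500 = 61.7%.
Reserves = 17,180/990 = 17.4 months.
Option A: score 682 ≥ 680; DTI 41.4% > 40%; reserves 17.4 ≥ 9 mo → does not qualify.
Option B: score 682 ≥ 640; DTI 41.4% ≤ 43%; LTV 61.7% ≤ 100%; reserves 17.4 ≥ 2 mo → qualifies.
Option C: score 682 ≥ 640; DTI 41.4% ≤ 43%; LTV 61.7% ≤ 85%; employment 94 ≥ 18 mo; reserves 17.4 ≥ 4 mo → qualifies.
Qualifying: Option B, Option C. Lowest rate is 10.35% → Option C.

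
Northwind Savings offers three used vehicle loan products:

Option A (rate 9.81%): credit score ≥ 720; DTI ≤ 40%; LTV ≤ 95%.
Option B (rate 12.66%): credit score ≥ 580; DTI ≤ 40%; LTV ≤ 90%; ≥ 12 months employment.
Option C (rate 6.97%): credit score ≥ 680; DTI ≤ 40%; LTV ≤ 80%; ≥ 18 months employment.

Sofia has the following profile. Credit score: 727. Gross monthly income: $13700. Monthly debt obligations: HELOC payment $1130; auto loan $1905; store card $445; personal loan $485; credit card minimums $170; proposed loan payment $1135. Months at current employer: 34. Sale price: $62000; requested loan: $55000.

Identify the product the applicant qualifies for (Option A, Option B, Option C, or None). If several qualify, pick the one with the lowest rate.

Option A

Total debts = (1,130 + 1,905 + 445 + 485 + 170 + 1,135) = 5,270; DTI = 5,270/13,700 = 38.5%.
LTV = 55,000/62,000 = 88.7%.
Option A: score 727 ≥ 720; DTI 38.5% ≤ 40%; LTV 88.7% ≤ 95% → qualifies.
Option B: score 727 ≥ 580; DTI 38.5% ≤ 40%; LTV 88.7% ≤ 90%; employment 34 ≥ 12 mo → qualifies.
Option C: score 727 ≥ 680; DTI 38.5% ≤ 40%; LTV 88.7% > 80%; employment 34 ≥ 18 mo → does not qualify.
Qualifying: Option A, Option B. Lowest rate is 9.81% → Option A.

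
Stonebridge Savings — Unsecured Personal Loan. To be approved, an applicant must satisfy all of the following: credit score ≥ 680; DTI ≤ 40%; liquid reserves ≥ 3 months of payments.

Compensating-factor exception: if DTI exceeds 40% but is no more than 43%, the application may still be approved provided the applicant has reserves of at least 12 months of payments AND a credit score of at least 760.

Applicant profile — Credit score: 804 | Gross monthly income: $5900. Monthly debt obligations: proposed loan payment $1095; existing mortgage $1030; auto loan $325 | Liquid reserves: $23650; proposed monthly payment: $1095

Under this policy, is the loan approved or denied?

Credit score 804 ≥ 680 (meets base)
Total debts = (1,095 + 1,030 + 325) = 2,450. DTI: 2,450 ÷ 5,900 = 41.5%, over the 40% base limit.
Reserves: 23,650 ÷ 1,095 = 21.6 months (meets 3-month minimum)
DTI 41.5% is within the 40%–43% exception band; checking compensating factors.
Reserves 21.6 ≥ 12 months; credit score 804 ≥ 760.
Both compensating conditions met → exception applies.

Approved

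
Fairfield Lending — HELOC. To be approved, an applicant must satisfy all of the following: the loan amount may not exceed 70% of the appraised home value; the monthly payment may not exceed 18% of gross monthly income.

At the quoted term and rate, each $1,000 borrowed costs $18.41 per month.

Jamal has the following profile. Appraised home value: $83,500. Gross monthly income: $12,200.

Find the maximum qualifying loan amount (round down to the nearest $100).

Payment cap: 18% × $12,200 = $2,196/month.
At $18.41 per $1,000, that supports 2,196/18.41 × 1,000 ≈ $119,282 → $119,200.
LTV cap: 70% × $83,500 = $58,450 → $58,400.
Binding constraint: loan-to-value.

$58,400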